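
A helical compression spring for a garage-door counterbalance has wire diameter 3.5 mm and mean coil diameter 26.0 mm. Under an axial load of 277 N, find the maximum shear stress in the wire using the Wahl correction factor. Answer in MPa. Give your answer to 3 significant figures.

513 MPa

Spring index C = D/d = 26.0/3.5 = 7.4286
K_W = (4C−1)/(4C−4) + 0.615/C = 28.714/25.714 + 0.0828 = 1.1995
τ₀ = 8FD/(πd³) = 8·277·26.0/(π·3.5³) = 57616/134.7 = 427.75 MPa
τ_max = K·τ₀ = 1.1995 × 427.75 = 513.07 MPa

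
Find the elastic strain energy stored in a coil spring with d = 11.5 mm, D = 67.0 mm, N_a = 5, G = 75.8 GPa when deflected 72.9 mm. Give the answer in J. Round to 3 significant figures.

293 J

k = Gd⁴/(8D³N_a) = (75.8×10³)(11.5⁴)/(8·67.0³·5) = 110.2 N/mm
U = ½kδ² = 0.5 × 110.2 × 72.9² = 2.9282e+05 N·mm = 292.82 J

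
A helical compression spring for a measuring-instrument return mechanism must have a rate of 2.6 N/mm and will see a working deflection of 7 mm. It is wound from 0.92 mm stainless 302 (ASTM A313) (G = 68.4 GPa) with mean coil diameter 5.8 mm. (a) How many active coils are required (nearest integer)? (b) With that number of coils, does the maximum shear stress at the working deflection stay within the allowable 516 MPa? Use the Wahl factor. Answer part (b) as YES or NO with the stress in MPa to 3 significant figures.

N_a = Gd⁴/(8D³k) = (68.4×10³)(0.92⁴)/(8·5.8³·2.6) = 12.07 → N_a = 12
Actual rate k = Gd⁴/(8D³·12) = 2.6161 N/mm
Working load F = kδ = 2.6161·7 = 18.313 N
C = 5.8/0.92 = 6.3043; K_W = (4C−1)/(4C−4)+0.615/C = 1.2389
τ_max = K_W·8FD/(πd³) = 1.2389·347.34 = 430.34 MPa
τ_max ≤ 516 MPa → acceptable

(a) 12 coils; (b) YES, τ_max = 430 MPa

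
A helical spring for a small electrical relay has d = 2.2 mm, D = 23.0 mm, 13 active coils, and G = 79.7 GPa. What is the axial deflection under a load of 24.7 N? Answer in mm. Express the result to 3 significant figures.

16.7 mm

k = Gd⁴/(8D³N_a) = (79.7×10³)(2.2⁴)/(8·23.0³·13) = 1.4755 N/mm
δ = F/k = 24.7 / 1.4755 = 16.74 mm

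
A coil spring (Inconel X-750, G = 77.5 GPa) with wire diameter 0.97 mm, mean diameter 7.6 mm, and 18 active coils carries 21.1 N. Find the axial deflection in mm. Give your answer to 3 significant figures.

k = Gd⁴/(8D³N_a) = (77.5×10³)(0.97⁴)/(8·7.6³·18) = 1.0854 N/mm
δ = F/k = 21.1 / 1.0854 = 19.44 mm

19.4 mm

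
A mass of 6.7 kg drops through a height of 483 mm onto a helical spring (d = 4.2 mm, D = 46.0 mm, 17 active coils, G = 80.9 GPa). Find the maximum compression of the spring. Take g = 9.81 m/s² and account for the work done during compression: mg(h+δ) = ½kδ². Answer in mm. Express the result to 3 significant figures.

221 mm

k = Gd⁴/(8D³N_a) = (80.9×10³)(4.2⁴)/(8·46.0³·17) = 1.9017 N/mm
W = mg = 6.7 × 9.81 = 65.727 N
½kδ² − Wδ − Wh = 0 → δ = (W + √(W² + 2kWh))/k
δ = (65.727 + √(4320 + 120741))/1.9017 = (65.727 + 353.64)/1.9017 = 220.53 mm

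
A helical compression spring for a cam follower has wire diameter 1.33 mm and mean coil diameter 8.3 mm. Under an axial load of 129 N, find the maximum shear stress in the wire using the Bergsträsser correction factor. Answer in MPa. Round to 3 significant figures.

Spring index C = D/d = 8.3/1.33 = 6.2406
K_B = (4C+2)/(4C−3) = 26.962/21.962 = 1.2277
τ₀ = 8FD/(πd³) = 8·129·8.3/(π·1.33³) = 8565.6/7.391 = 1158.9 MPa
τ_max = K·τ₀ = 1.2277 × 1158.9 = 1422.8 MPa

1420 MPa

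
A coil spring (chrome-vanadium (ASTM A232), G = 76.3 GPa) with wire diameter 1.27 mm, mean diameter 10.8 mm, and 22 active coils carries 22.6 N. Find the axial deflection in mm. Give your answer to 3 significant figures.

k = Gd⁴/(8D³N_a) = (76.3×10³)(1.27⁴)/(8·10.8³·22) = 0.89527 N/mm
δ = F/k = 22.6 / 0.89527 = 25.244 mm

25.2 mm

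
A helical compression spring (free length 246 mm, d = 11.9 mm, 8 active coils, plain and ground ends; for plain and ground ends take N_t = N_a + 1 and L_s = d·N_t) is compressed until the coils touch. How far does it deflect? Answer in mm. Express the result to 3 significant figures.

139 mm

N_t = 9; L_s = 11.9·9 = 107.1 mm
δ_solid = L₀ − L_s = 246 − 107.1 = 138.9 mm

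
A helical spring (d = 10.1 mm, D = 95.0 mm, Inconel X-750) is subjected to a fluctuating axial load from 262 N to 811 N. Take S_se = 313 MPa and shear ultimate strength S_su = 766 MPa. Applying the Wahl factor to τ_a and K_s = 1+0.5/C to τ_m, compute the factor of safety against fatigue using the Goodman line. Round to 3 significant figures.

C = D/d = 95.0/10.1 = 9.4059; K_W = (4C−1)/(4C−4)+0.615/C = 1.1546; K_s = 1+0.5/C = 1.0532
F_a = (F_max−F_min)/2 = 274.5 N; F_m = (F_max+F_min)/2 = 536.5 N
τ_a = K_W·8F_aD/(πd³) = 1.1546 × 64.453 = 74.418 MPa
τ_m = K_s·8F_mD/(πd³) = 1.0532 × 125.97 = 132.67 MPa
Goodman: 1/n_f = τ_a/S_se + τ_m/S_su = 74.418/313 + 132.67/766 = 0.23776 + 0.17319 = 0.41095
n_f = 1/0.41095 = 2.433

2.43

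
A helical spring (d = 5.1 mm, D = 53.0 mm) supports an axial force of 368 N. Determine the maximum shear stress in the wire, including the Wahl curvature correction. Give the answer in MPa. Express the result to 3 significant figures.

Spring index C = D/d = 53.0/5.1 = 10.3922
K_W = (4C−1)/(4C−4) + 0.615/C = 40.569/37.569 + 0.0592 = 1.1390
τ₀ = 8FD/(πd³) = 8·368·53.0/(π·5.1³) = 156032/416.74 = 374.42 MPa
τ_max = K·τ₀ = 1.1390 × 374.42 = 426.47 MPa

426 MPa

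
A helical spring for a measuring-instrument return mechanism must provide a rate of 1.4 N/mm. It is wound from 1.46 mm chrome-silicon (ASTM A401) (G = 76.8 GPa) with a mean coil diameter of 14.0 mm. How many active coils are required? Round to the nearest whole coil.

N_a = Gd⁴/(8D³k) = (76.8×10³ × 1.46⁴)/(8 × 14.0³ × 1.4)
    = 348958 / 30732.8 = 11.35 → 11 coils

11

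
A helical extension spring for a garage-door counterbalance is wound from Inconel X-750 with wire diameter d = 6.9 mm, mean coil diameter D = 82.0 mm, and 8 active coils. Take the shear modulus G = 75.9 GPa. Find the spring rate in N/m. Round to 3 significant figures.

4880 N/m

k = Gd⁴/(8D³N_a) = (75.9×10³ × 6.9⁴) / (8 × 82.0³ × 8)
  = 1.72043e+08 / 3.52876e+07 = 4.8755 N/mm = 4875.5 N/m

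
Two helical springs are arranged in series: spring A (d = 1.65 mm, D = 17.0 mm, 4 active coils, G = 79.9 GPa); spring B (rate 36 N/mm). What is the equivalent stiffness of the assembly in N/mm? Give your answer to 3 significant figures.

k_A = Gd⁴/(8D³N_a) = (79.9×10³)(1.65⁴)/(8·17.0³·4) = 3.7669 N/mm
Series: 1/k_eq = 1/3.7669 + 1/36 = 0.29325; k_eq = 3.4101 N/mm

3.41 N/mm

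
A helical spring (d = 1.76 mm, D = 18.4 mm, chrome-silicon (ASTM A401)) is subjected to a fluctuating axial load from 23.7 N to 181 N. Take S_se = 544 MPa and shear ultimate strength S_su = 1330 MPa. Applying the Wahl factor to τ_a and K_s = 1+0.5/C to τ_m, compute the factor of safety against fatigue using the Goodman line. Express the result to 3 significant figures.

C = D/d = 18.4/1.76 = 10.4545; K_W = (4C−1)/(4C−4)+0.615/C = 1.1382; K_s = 1+0.5/C = 1.0478
F_a = (F_max−F_min)/2 = 78.65 N; F_m = (F_max+F_min)/2 = 102.35 N
τ_a = K_W·8F_aD/(πd³) = 1.1382 × 675.96 = 769.34 MPa
τ_m = K_s·8F_mD/(πd³) = 1.0478 × 879.65 = 921.72 MPa
Goodman: 1/n_f = τ_a/S_se + τ_m/S_su = 769.34/544 + 921.72/1330 = 1.41423 + 0.69302 = 2.1073
n_f = 1/2.1073 = 0.4746

0.475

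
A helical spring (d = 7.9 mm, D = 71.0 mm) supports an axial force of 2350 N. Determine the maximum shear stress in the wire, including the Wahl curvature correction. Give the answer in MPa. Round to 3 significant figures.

1000 MPa

Spring index C = D/d = 71.0/7.9 = 8.9873
K_W = (4C−1)/(4C−4) + 0.615/C = 34.949/31.949 + 0.0684 = 1.1623
τ₀ = 8FD/(πd³) = 8·2350·71.0/(π·7.9³) = 1.3348e+06/1548.9 = 861.76 MPa
τ_max = K·τ₀ = 1.1623 × 861.76 = 1001.6 MPa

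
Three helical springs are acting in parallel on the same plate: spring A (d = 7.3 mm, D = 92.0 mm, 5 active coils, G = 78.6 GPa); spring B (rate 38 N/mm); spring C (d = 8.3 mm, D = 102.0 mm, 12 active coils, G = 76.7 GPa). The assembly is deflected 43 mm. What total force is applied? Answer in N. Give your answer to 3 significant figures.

2100 N

k_A = Gd⁴/(8D³N_a) = (78.6×10³)(7.3⁴)/(8·92.0³·5) = 7.1662 N/mm
k_C = Gd⁴/(8D³N_a) = (76.7×10³)(8.3⁴)/(8·102.0³·12) = 3.573 N/mm
Parallel: k_eq = 7.1662 + 38 + 3.573 = 48.739 N/mm
F = k_eq·δ = 48.739·43 = 2095.8 N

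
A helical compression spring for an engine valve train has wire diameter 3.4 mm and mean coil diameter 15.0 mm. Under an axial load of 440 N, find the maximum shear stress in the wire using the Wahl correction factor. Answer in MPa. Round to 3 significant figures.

Spring index C = D/d = 15.0/3.4 = 4.4118
K_W = (4C−1)/(4C−4) + 0.615/C = 16.647/13.647 + 0.1394 = 1.3592
τ₀ = 8FD/(πd³) = 8·440·15.0/(π·3.4³) = 52800/123.48 = 427.61 MPa
τ_max = K·τ₀ = 1.3592 × 427.61 = 581.22 MPa

581 MPa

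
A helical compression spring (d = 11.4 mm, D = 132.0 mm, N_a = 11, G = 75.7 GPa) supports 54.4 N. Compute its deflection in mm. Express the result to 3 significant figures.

k = Gd⁴/(8D³N_a) = (75.7×10³)(11.4⁴)/(8·132.0³·11) = 6.317 N/mm
δ = F/k = 54.4 / 6.317 = 8.6117 mm

8.61 mm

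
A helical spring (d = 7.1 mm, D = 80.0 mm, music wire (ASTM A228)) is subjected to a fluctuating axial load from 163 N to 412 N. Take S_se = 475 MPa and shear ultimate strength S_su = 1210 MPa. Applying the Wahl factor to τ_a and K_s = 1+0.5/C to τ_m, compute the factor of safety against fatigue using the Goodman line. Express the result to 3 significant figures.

C = D/d = 80.0/7.1 = 11.2676; K_W = (4C−1)/(4C−4)+0.615/C = 1.1276; K_s = 1+0.5/C = 1.0444
F_a = (F_max−F_min)/2 = 124.5 N; F_m = (F_max+F_min)/2 = 287.5 N
τ_a = K_W·8F_aD/(πd³) = 1.1276 × 70.864 = 79.908 MPa
τ_m = K_s·8F_mD/(πd³) = 1.0444 × 163.64 = 170.9 MPa
Goodman: 1/n_f = τ_a/S_se + τ_m/S_su = 79.908/475 + 170.9/1210 = 0.16823 + 0.14124 = 0.30947
n_f = 1/0.30947 = 3.231

3.23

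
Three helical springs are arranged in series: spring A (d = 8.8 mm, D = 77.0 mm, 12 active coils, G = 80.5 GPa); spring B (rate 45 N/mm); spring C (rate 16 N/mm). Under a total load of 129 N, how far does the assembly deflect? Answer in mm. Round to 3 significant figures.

k_A = Gd⁴/(8D³N_a) = (80.5×10³)(8.8⁴)/(8·77.0³·12) = 11.015 N/mm
Series: 1/k_eq = 1/11.015 + 1/45 + 1/16 = 0.17551; k_eq = 5.6978 N/mm
δ = F/k_eq = 129/5.6978 = 22.641 mm

22.6 mm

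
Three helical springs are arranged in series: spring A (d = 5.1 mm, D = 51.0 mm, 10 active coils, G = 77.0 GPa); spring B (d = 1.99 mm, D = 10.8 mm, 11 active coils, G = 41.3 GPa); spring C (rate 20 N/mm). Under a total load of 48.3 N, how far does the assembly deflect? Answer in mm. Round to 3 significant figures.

20.5 mm

k_A = Gd⁴/(8D³N_a) = (77.0×10³)(5.1⁴)/(8·51.0³·10) = 4.9087 N/mm
k_B = Gd⁴/(8D³N_a) = (41.3×10³)(1.99⁴)/(8·10.8³·11) = 5.8426 N/mm
Series: 1/k_eq = 1/4.9087 + 1/5.8426 + 1/20 = 0.42487; k_eq = 2.3536 N/mm
δ = F/k_eq = 48.3/2.3536 = 20.521 mm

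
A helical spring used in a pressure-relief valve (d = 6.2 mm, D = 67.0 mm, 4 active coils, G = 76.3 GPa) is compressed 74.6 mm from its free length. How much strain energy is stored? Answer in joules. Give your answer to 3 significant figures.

k = Gd⁴/(8D³N_a) = (76.3×10³)(6.2⁴)/(8·67.0³·4) = 11.714 N/mm
U = ½kδ² = 0.5 × 11.714 × 74.6² = 32596 N·mm = 32.596 J

32.6 J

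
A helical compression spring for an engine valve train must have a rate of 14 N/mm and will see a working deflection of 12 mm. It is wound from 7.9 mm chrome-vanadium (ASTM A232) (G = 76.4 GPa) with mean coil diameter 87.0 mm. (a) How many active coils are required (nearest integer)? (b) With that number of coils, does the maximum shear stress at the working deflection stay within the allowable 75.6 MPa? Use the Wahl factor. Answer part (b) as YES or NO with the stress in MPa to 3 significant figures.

(a) 4 coils; (b) NO, τ_max = 86.1 MPa

N_a = Gd⁴/(8D³k) = (76.4×10³)(7.9⁴)/(8·87.0³·14) = 4.035 → N_a = 4
Actual rate k = Gd⁴/(8D³·4) = 14.122 N/mm
Working load F = kδ = 14.122·12 = 169.46 N
C = 87.0/7.9 = 11.0127; K_W = (4C−1)/(4C−4)+0.615/C = 1.1308
τ_max = K_W·8FD/(πd³) = 1.1308·76.147 = 86.103 MPa
τ_max > 75.6 MPa → exceeds allowable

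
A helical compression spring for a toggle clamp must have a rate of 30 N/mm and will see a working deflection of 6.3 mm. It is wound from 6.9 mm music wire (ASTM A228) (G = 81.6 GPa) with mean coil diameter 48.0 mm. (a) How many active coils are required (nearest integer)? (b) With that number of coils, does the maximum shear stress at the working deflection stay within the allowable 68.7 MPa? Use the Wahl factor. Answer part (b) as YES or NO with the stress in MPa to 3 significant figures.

(a) 7 coils; (b) NO, τ_max = 85.0 MPa

N_a = Gd⁴/(8D³k) = (81.6×10³)(6.9⁴)/(8·48.0³·30) = 6.969 → N_a = 7
Actual rate k = Gd⁴/(8D³·7) = 29.866 N/mm
Working load F = kδ = 29.866·6.3 = 188.15 N
C = 48.0/6.9 = 6.9565; K_W = (4C−1)/(4C−4)+0.615/C = 1.2143
τ_max = K_W·8FD/(πd³) = 1.2143·70.008 = 85.012 MPa
τ_max > 68.7 MPa → exceeds allowable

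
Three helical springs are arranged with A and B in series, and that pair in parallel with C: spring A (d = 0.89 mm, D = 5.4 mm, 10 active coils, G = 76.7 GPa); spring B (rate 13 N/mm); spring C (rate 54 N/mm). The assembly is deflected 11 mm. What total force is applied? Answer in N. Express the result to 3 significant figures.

626 N

k_A = Gd⁴/(8D³N_a) = (76.7×10³)(0.89⁴)/(8·5.4³·10) = 3.8202 N/mm
Springs A,B series: k_AB = 1/(1/3.8202+1/13) = 2.9525 N/mm; parallel with C: k_eq = 2.9525+54 = 56.953 N/mm
F = k_eq·δ = 56.953·11 = 626.48 N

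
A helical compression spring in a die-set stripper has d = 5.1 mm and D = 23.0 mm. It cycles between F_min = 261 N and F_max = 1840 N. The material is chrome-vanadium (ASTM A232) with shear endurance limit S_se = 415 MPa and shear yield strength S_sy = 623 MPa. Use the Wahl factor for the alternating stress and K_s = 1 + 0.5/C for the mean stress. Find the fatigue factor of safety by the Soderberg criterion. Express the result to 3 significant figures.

C = D/d = 23.0/5.1 = 4.5098; K_W = (4C−1)/(4C−4)+0.615/C = 1.3501; K_s = 1+0.5/C = 1.1109
F_a = (F_max−F_min)/2 = 789.5 N; F_m = (F_max+F_min)/2 = 1050.5 N
τ_a = K_W·8F_aD/(πd³) = 1.3501 × 348.59 = 470.61 MPa
τ_m = K_s·8F_mD/(πd³) = 1.1109 × 463.82 = 515.25 MPa
Soderberg: 1/n_f = τ_a/S_se + τ_m/S_sy = 470.61/415 + 515.25/623 = 1.13400 + 0.82704 = 1.961
n_f = 1/1.961 = 0.5099

0.510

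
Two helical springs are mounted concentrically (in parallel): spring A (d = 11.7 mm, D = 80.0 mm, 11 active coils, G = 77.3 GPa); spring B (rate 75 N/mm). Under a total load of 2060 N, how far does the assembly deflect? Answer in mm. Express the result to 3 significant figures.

19.2 mm

k_A = Gd⁴/(8D³N_a) = (77.3×10³)(11.7⁴)/(8·80.0³·11) = 32.149 N/mm
Parallel: k_eq = 32.149 + 75 = 107.15 N/mm
δ = F/k_eq = 2060/107.15 = 19.226 mm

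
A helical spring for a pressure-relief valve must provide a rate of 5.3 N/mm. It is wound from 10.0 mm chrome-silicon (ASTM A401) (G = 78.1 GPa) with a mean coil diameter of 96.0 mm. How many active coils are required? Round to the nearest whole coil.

N_a = Gd⁴/(8D³k) = (78.1×10³ × 10.0⁴)/(8 × 96.0³ × 5.3)
    = 7.81e+08 / 3.75128e+07 = 20.82 → 21 coils

21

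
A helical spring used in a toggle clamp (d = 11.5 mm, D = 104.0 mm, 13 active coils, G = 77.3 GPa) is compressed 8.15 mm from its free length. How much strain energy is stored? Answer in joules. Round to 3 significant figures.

0.384 J

k = Gd⁴/(8D³N_a) = (77.3×10³)(11.5⁴)/(8·104.0³·13) = 11.557 N/mm
U = ½kδ² = 0.5 × 11.557 × 8.15² = 383.82 N·mm = 0.38382 J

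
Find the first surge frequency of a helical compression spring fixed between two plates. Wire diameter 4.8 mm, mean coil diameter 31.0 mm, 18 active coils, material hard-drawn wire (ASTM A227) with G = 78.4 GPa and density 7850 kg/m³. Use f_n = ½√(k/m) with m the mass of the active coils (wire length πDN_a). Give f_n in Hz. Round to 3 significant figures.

k = Gd⁴/(8D³N_a) = (78.4×10³)(4.8⁴)/(8·31.0³·18) = 9.7014 N/mm = 9701.4 N/m
Wire length L = πDN_a = π·31.0·18 = 1753 mm
m = ρ·(πd²/4)·L = 7850 × 18.096×10⁻⁶ m² × 1.753 m = 0.24902 kg
f_n = ½√(k/m) = 0.5·√(9701.4/0.24902) = 0.5·√(38959) = 98.69 Hz

98.7 Hz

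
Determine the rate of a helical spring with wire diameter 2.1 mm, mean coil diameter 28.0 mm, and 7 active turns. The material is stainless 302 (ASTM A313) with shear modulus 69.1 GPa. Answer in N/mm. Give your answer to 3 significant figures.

1.09 N/mm

k = Gd⁴/(8D³N_a) = (69.1×10³ × 2.1⁴) / (8 × 28.0³ × 7)
  = 1.34386e+06 / 1.22931e+06 = 1.0932 N/mm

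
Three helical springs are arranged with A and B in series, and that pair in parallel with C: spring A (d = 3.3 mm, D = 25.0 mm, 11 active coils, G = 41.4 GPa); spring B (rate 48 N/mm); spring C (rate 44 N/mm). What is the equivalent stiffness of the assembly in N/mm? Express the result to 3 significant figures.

k_A = Gd⁴/(8D³N_a) = (41.4×10³)(3.3⁴)/(8·25.0³·11) = 3.5707 N/mm
Springs A,B series: k_AB = 1/(1/3.5707+1/48) = 3.3235 N/mm; parallel with C: k_eq = 3.3235+44 = 47.323 N/mm

47.3 N/mm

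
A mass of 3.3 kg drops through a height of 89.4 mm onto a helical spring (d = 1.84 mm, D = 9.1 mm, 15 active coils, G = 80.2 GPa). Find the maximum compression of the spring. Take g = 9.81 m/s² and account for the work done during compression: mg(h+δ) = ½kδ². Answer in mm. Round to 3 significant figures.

27.3 mm

k = Gd⁴/(8D³N_a) = (80.2×10³)(1.84⁴)/(8·9.1³·15) = 10.166 N/mm
W = mg = 3.3 × 9.81 = 32.373 N
½kδ² − Wδ − Wh = 0 → δ = (W + √(W² + 2kWh))/k
δ = (32.373 + √(1048 + 58842.4))/10.166 = (32.373 + 244.73)/10.166 = 27.258 mm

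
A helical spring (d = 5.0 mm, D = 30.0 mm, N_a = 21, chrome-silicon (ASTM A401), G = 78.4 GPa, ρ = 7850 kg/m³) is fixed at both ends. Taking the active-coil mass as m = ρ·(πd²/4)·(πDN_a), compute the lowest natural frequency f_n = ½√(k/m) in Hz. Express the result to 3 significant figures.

k = Gd⁴/(8D³N_a) = (78.4×10³)(5.0⁴)/(8·30.0³·21) = 10.802 N/mm = 10802 N/m
Wire length L = πDN_a = π·30.0·21 = 1979.2 mm
m = ρ·(πd²/4)·L = 7850 × 19.635×10⁻⁶ m² × 1.9792 m = 0.30506 kg
f_n = ½√(k/m) = 0.5·√(10802/0.30506) = 0.5·√(35411) = 94.088 Hz

94.1 Hz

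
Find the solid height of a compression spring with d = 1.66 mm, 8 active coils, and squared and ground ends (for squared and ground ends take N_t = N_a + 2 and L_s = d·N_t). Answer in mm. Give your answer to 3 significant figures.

16.6 mm

squared and ground ends: N_t = N_a + 2 = 8 + 2 = 10
L_s = d·N_t = 1.66 × 10 = 16.6 mm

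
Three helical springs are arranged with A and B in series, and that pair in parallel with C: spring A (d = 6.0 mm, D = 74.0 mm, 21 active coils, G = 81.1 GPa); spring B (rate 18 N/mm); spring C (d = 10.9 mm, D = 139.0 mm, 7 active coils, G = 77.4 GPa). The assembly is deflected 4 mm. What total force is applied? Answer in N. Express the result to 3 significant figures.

34.7 N

k_A = Gd⁴/(8D³N_a) = (81.1×10³)(6.0⁴)/(8·74.0³·21) = 1.5439 N/mm
k_C = Gd⁴/(8D³N_a) = (77.4×10³)(10.9⁴)/(8·139.0³·7) = 7.2646 N/mm
Springs A,B series: k_AB = 1/(1/1.5439+1/18) = 1.4219 N/mm; parallel with C: k_eq = 1.4219+7.2646 = 8.6866 N/mm
F = k_eq·δ = 8.6866·4 = 34.746 N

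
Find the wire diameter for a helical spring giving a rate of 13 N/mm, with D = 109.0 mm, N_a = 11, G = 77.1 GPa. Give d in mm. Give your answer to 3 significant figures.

11.8 mm

d = (8D³N_a·k / G)^(1/4) = (8·109.0³·11·13 / (77.1×10³))^0.25
  = (19215)^0.25 = 11.7737 mm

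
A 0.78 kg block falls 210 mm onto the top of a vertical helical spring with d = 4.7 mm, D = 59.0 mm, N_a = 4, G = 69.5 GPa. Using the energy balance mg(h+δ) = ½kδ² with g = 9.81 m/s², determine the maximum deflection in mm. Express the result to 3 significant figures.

26.5 mm

k = Gd⁴/(8D³N_a) = (69.5×10³)(4.7⁴)/(8·59.0³·4) = 5.1602 N/mm
W = mg = 0.78 × 9.81 = 7.6518 N
½kδ² − Wδ − Wh = 0 → δ = (W + √(W² + 2kWh))/k
δ = (7.6518 + √(58.55 + 16583.8))/5.1602 = (7.6518 + 129.01)/5.1602 = 26.483 mm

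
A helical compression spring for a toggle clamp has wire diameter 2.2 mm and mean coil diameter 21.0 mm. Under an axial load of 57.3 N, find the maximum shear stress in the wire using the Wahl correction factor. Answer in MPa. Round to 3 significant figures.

Spring index C = D/d = 21.0/2.2 = 9.5455
K_W = (4C−1)/(4C−4) + 0.615/C = 37.182/34.182 + 0.0644 = 1.1522
τ₀ = 8FD/(πd³) = 8·57.3·21.0/(π·2.2³) = 9626.4/33.452 = 287.77 MPa
τ_max = K·τ₀ = 1.1522 × 287.77 = 331.57 MPa

332 MPa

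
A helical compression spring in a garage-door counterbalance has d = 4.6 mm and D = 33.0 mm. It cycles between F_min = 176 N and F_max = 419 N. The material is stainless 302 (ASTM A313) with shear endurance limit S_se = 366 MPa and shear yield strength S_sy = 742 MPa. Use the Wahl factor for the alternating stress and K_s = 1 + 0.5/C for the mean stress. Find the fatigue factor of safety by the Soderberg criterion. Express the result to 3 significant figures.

C = D/d = 33.0/4.6 = 7.1739; K_W = (4C−1)/(4C−4)+0.615/C = 1.2072; K_s = 1+0.5/C = 1.0697
F_a = (F_max−F_min)/2 = 121.5 N; F_m = (F_max+F_min)/2 = 297.5 N
τ_a = K_W·8F_aD/(πd³) = 1.2072 × 104.9 = 126.63 MPa
τ_m = K_s·8F_mD/(πd³) = 1.0697 × 256.84 = 274.74 MPa
Soderberg: 1/n_f = τ_a/S_se + τ_m/S_sy = 126.63/366 + 274.74/742 = 0.34598 + 0.37027 = 0.71626
n_f = 1/0.71626 = 1.396

1.40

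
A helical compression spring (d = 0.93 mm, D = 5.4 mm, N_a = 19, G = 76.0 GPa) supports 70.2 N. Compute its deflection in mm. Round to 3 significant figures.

k = Gd⁴/(8D³N_a) = (76.0×10³)(0.93⁴)/(8·5.4³·19) = 2.3753 N/mm
δ = F/k = 70.2 / 2.3753 = 29.554 mm

29.6 mm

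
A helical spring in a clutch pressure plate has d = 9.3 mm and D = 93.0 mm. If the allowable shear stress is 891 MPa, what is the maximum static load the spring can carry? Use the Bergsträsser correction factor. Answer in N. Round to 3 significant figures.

2670 N

C = D/d = 93.0/9.3 = 10.0000
K_B = (4C+2)/(4C−3) = 42.000/37.000 = 1.1351
τ_max = K·8FD/(πd³) → F_max = τ_allow·πd³/(8DK)
F_max = 891·π·9.3³/(8·93.0·1.1351) = 2.2515e+06/844.54 = 2666 N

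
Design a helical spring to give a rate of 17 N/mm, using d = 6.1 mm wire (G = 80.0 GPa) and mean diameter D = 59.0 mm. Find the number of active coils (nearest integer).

N_a = Gd⁴/(8D³k) = (80.0×10³ × 6.1⁴)/(8 × 59.0³ × 17)
    = 1.10767e+08 / 2.79315e+07 = 3.966 → 4 coils

4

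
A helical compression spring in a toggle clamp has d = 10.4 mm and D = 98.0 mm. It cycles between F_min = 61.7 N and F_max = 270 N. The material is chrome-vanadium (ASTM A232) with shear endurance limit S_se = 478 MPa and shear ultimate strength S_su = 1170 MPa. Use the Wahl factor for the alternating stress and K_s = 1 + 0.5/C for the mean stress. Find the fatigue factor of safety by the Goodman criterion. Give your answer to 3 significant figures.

11.2

C = D/d = 98.0/10.4 = 9.4231; K_W = (4C−1)/(4C−4)+0.615/C = 1.1543; K_s = 1+0.5/C = 1.0531
F_a = (F_max−F_min)/2 = 104.15 N; F_m = (F_max+F_min)/2 = 165.85 N
τ_a = K_W·8F_aD/(πd³) = 1.1543 × 23.106 = 26.671 MPa
τ_m = K_s·8F_mD/(πd³) = 1.0531 × 36.794 = 38.747 MPa
Goodman: 1/n_f = τ_a/S_se + τ_m/S_su = 26.671/478 + 38.747/1170 = 0.05580 + 0.03312 = 0.088915
n_f = 1/0.088915 = 11.25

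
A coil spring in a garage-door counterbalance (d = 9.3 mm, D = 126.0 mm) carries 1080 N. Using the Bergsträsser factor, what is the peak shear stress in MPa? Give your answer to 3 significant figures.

473 MPa

Spring index C = D/d = 126.0/9.3 = 13.5484
K_B = (4C+2)/(4C−3) = 56.194/51.194 = 1.0977
τ₀ = 8FD/(πd³) = 8·1080·126.0/(π·9.3³) = 1.08864e+06/2527 = 430.81 MPa
τ_max = K·τ₀ = 1.0977 × 430.81 = 472.89 MPa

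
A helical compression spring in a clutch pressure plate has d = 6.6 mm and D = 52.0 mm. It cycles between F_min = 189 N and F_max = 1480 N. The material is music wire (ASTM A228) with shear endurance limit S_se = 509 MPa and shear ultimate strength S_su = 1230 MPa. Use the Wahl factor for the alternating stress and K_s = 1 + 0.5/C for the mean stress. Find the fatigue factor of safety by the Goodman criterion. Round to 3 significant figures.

C = D/d = 52.0/6.6 = 7.8788; K_W = (4C−1)/(4C−4)+0.615/C = 1.1871; K_s = 1+0.5/C = 1.0635
F_a = (F_max−F_min)/2 = 645.5 N; F_m = (F_max+F_min)/2 = 834.5 N
τ_a = K_W·8F_aD/(πd³) = 1.1871 × 297.31 = 352.93 MPa
τ_m = K_s·8F_mD/(πd³) = 1.0635 × 384.36 = 408.75 MPa
Goodman: 1/n_f = τ_a/S_se + τ_m/S_su = 352.93/509 + 408.75/1230 = 0.69338 + 0.33232 = 1.0257
n_f = 1/1.0257 = 0.9749

0.975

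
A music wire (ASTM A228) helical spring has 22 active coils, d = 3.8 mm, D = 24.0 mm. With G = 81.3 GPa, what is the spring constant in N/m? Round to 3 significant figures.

k = Gd⁴/(8D³N_a) = (81.3×10³ × 3.8⁴) / (8 × 24.0³ × 22)
  = 1.69522e+07 / 2.43302e+06 = 6.9675 N/mm = 6967.5 N/m

6970 N/m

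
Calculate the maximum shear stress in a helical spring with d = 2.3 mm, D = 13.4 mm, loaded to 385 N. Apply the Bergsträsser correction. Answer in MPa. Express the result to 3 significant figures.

1350 MPa

Spring index C = D/d = 13.4/2.3 = 5.8261
K_B = (4C+2)/(4C−3) = 25.304/20.304 = 1.2463
τ₀ = 8FD/(πd³) = 8·385·13.4/(π·2.3³) = 41272/38.224 = 1079.7 MPa
τ_max = K·τ₀ = 1.2463 × 1079.7 = 1345.6 MPa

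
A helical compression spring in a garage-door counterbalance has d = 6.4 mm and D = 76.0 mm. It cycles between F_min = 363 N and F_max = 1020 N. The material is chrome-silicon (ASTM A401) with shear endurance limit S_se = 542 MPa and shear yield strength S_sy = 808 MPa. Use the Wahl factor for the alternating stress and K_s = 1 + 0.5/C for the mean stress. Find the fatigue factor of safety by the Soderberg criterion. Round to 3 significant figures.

0.862

C = D/d = 76.0/6.4 = 11.8750; K_W = (4C−1)/(4C−4)+0.615/C = 1.1208; K_s = 1+0.5/C = 1.0421
F_a = (F_max−F_min)/2 = 328.5 N; F_m = (F_max+F_min)/2 = 691.5 N
τ_a = K_W·8F_aD/(πd³) = 1.1208 × 242.52 = 271.81 MPa
τ_m = K_s·8F_mD/(πd³) = 1.0421 × 510.51 = 532.01 MPa
Soderberg: 1/n_f = τ_a/S_se + τ_m/S_sy = 271.81/542 + 532.01/808 = 0.50149 + 0.65842 = 1.1599
n_f = 1/1.1599 = 0.8621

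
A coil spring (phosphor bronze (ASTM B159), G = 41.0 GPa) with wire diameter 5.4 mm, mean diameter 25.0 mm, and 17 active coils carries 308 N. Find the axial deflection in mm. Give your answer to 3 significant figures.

18.8 mm

k = Gd⁴/(8D³N_a) = (41.0×10³)(5.4⁴)/(8·25.0³·17) = 16.406 N/mm
δ = F/k = 308 / 16.406 = 18.774 mm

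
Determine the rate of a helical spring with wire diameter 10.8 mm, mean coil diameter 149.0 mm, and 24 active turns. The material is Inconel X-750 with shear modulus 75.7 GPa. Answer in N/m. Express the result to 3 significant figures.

1620 N/m

k = Gd⁴/(8D³N_a) = (75.7×10³ × 10.8⁴) / (8 × 149.0³ × 24)
  = 1.02989e+09 / 6.35126e+08 = 1.6216 N/mm = 1621.6 N/m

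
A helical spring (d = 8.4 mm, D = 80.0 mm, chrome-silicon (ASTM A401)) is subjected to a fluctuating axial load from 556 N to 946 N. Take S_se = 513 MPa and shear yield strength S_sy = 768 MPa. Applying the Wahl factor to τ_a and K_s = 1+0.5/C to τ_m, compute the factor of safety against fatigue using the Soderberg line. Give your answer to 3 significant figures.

1.98

C = D/d = 80.0/8.4 = 9.5238; K_W = (4C−1)/(4C−4)+0.615/C = 1.1526; K_s = 1+0.5/C = 1.0525
F_a = (F_max−F_min)/2 = 195 N; F_m = (F_max+F_min)/2 = 751 N
τ_a = K_W·8F_aD/(πd³) = 1.1526 × 67.023 = 77.249 MPa
τ_m = K_s·8F_mD/(πd³) = 1.0525 × 258.13 = 271.68 MPa
Soderberg: 1/n_f = τ_a/S_se + τ_m/S_sy = 77.249/513 + 271.68/768 = 0.15058 + 0.35375 = 0.50433
n_f = 1/0.50433 = 1.983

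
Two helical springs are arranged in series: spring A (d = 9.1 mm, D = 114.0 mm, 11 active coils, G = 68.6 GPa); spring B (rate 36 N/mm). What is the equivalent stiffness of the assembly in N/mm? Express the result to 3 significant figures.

3.28 N/mm

k_A = Gd⁴/(8D³N_a) = (68.6×10³)(9.1⁴)/(8·114.0³·11) = 3.6082 N/mm
Series: 1/k_eq = 1/3.6082 + 1/36 = 0.30492; k_eq = 3.2795 N/mm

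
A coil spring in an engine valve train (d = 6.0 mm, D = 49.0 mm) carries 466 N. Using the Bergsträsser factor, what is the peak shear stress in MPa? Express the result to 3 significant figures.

315 MPa

Spring index C = D/d = 49.0/6.0 = 8.1667
K_B = (4C+2)/(4C−3) = 34.667/29.667 = 1.1685
τ₀ = 8FD/(πd³) = 8·466·49.0/(π·6.0³) = 182672/678.58 = 269.2 MPa
τ_max = K·τ₀ = 1.1685 × 269.2 = 314.57 MPa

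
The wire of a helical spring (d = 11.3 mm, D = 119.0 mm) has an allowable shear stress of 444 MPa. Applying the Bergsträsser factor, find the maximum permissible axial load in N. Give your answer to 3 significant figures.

1870 N

C = D/d = 119.0/11.3 = 10.5310
K_B = (4C+2)/(4C−3) = 44.124/39.124 = 1.1278
τ_max = K·8FD/(πd³) → F_max = τ_allow·πd³/(8DK)
F_max = 444·π·11.3³/(8·119.0·1.1278) = 2.0126e+06/1073.7 = 1874.6 N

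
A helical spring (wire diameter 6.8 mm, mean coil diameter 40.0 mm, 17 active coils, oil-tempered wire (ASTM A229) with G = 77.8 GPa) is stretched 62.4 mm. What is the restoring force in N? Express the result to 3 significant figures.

k = Gd⁴/(8D³N_a) = (77.8×10³)(6.8⁴)/(8·40.0³·17) = 19.112 N/mm
F = k·δ = 19.112 × 62.4 = 1192.6 N

1190 N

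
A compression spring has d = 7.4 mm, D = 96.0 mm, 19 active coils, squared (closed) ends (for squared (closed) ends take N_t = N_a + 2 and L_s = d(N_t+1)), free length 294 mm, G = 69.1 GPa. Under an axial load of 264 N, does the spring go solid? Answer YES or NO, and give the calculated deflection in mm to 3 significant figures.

YES, δ = 171 mm

k = Gd⁴/(8D³N_a) = (69.1×10³)(7.4⁴)/(8·96.0³·19) = 1.5408 N/mm
N_t = 21; L_s = 7.4·22 = 162.8 mm; δ_solid = L₀ − L_s = 294 − 162.8 = 131.2 mm
δ = F/k = 264/1.5408 = 171.34 mm
δ ≥ δ_solid → spring goes solid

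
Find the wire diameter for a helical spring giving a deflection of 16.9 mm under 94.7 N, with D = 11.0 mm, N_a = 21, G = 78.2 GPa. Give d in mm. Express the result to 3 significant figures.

Required rate k = F/δ = 94.7/16.9 = 5.6036 N/mm
d = (8D³N_a·k / G)^(1/4) = (8·11.0³·21·5.6036 / (78.2×10³))^0.25
  = (16.023)^0.25 = 2.0007 mm

2.00 mm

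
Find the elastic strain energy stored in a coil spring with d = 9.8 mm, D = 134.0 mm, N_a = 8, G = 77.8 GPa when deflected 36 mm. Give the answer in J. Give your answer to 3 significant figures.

3.02 J

k = Gd⁴/(8D³N_a) = (77.8×10³)(9.8⁴)/(8·134.0³·8) = 4.66 N/mm
U = ½kδ² = 0.5 × 4.66 × 36² = 3019.7 N·mm = 3.0197 J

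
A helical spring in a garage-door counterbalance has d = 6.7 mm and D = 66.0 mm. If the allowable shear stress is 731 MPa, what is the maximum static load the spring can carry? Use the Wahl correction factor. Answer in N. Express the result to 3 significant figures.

1140 N

C = D/d = 66.0/6.7 = 9.8507
K_W = (4C−1)/(4C−4) + 0.615/C = 38.403/35.403 + 0.0624 = 1.1472
τ_max = K·8FD/(πd³) → F_max = τ_allow·πd³/(8DK)
F_max = 731·π·6.7³/(8·66.0·1.1472) = 6.907e+05/605.71 = 1140.3 N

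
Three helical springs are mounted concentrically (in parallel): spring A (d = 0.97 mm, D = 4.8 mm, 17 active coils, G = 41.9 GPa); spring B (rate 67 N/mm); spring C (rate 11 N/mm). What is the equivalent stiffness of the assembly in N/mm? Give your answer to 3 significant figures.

80.5 N/mm

k_A = Gd⁴/(8D³N_a) = (41.9×10³)(0.97⁴)/(8·4.8³·17) = 2.4663 N/mm
Parallel: k_eq = 2.4663 + 67 + 11 = 80.466 N/mm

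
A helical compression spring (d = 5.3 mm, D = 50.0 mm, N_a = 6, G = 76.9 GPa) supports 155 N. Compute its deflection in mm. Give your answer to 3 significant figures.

k = Gd⁴/(8D³N_a) = (76.9×10³)(5.3⁴)/(8·50.0³·6) = 10.113 N/mm
δ = F/k = 155 / 10.113 = 15.327 mm

15.3 mm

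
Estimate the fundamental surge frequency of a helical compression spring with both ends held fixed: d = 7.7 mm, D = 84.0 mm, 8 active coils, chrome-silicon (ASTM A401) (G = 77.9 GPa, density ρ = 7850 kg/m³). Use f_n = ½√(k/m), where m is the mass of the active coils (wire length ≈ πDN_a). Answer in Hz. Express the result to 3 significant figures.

48.4 Hz

k = Gd⁴/(8D³N_a) = (77.9×10³)(7.7⁴)/(8·84.0³·8) = 7.2191 N/mm = 7219.1 N/m
Wire length L = πDN_a = π·84.0·8 = 2111.2 mm
m = ρ·(πd²/4)·L = 7850 × 46.566×10⁻⁶ m² × 2.1112 m = 0.77172 kg
f_n = ½√(k/m) = 0.5·√(7219.1/0.77172) = 0.5·√(9354.5) = 48.359 Hz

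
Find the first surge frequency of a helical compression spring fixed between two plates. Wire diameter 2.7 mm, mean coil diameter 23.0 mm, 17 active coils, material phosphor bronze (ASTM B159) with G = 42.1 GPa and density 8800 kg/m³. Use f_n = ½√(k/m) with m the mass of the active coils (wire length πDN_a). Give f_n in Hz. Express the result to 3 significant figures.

k = Gd⁴/(8D³N_a) = (42.1×10³)(2.7⁴)/(8·23.0³·17) = 1.3521 N/mm = 1352.1 N/m
Wire length L = πDN_a = π·23.0·17 = 1228.4 mm
m = ρ·(πd²/4)·L = 8800 × 5.7256×10⁻⁶ m² × 1.2284 m = 0.061891 kg
f_n = ½√(k/m) = 0.5·√(1352.1/0.061891) = 0.5·√(21847) = 73.903 Hz

73.9 Hz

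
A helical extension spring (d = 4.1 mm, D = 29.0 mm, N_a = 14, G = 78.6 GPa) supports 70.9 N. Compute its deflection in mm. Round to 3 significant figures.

k = Gd⁴/(8D³N_a) = (78.6×10³)(4.1⁴)/(8·29.0³·14) = 8.131 N/mm
δ = F/k = 70.9 / 8.131 = 8.7197 mm

8.72 mm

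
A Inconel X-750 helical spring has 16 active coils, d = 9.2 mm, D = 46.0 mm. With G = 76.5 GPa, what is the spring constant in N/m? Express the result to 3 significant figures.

k = Gd⁴/(8D³N_a) = (76.5×10³ × 9.2⁴) / (8 × 46.0³ × 16)
  = 5.48041e+08 / 1.2459e+07 = 43.987 N/mm = 43987 N/m

44000 N/m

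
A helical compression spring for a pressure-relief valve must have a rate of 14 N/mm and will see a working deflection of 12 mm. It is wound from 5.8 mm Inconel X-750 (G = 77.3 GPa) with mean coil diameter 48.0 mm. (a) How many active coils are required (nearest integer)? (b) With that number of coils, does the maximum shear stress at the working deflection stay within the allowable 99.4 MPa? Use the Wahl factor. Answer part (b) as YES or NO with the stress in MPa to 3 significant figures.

(a) 7 coils; (b) NO, τ_max = 125 MPa

N_a = Gd⁴/(8D³k) = (77.3×10³)(5.8⁴)/(8·48.0³·14) = 7.062 → N_a = 7
Actual rate k = Gd⁴/(8D³·7) = 14.125 N/mm
Working load F = kδ = 14.125·12 = 169.5 N
C = 48.0/5.8 = 8.2759; K_W = (4C−1)/(4C−4)+0.615/C = 1.1774
τ_max = K_W·8FD/(πd³) = 1.1774·106.18 = 125.02 MPa
τ_max > 99.4 MPa → exceeds allowable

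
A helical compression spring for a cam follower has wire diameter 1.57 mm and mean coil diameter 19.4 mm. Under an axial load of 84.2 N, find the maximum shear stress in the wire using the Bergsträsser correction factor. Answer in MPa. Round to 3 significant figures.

1190 MPa

Spring index C = D/d = 19.4/1.57 = 12.3567
K_B = (4C+2)/(4C−3) = 51.427/46.427 = 1.1077
τ₀ = 8FD/(πd³) = 8·84.2·19.4/(π·1.57³) = 13067.8/12.158 = 1074.9 MPa
τ_max = K·τ₀ = 1.1077 × 1074.9 = 1190.6 MPa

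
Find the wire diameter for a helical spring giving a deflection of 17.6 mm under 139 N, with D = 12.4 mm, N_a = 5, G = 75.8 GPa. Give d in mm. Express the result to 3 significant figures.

1.68 mm

Required rate k = F/δ = 139/17.6 = 7.8977 N/mm
d = (8D³N_a·k / G)^(1/4) = (8·12.4³·5·7.8977 / (75.8×10³))^0.25
  = (7.9462)^0.25 = 1.6790 mm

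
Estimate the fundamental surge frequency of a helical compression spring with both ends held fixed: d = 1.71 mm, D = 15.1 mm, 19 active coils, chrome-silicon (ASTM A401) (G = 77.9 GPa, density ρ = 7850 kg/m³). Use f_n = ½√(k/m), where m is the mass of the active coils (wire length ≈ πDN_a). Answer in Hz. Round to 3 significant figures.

k = Gd⁴/(8D³N_a) = (77.9×10³)(1.71⁴)/(8·15.1³·19) = 1.2728 N/mm = 1272.8 N/m
Wire length L = πDN_a = π·15.1·19 = 901.32 mm
m = ρ·(πd²/4)·L = 7850 × 2.2966×10⁻⁶ m² × 0.90132 m = 0.016249 kg
f_n = ½√(k/m) = 0.5·√(1272.8/0.016249) = 0.5·√(78328) = 139.94 Hz

140 Hz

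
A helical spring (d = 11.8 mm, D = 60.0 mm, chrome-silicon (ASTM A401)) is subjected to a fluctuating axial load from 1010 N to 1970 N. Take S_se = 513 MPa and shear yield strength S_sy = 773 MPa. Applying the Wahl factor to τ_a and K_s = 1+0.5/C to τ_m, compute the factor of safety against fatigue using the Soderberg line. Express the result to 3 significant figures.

3.22

C = D/d = 60.0/11.8 = 5.0847; K_W = (4C−1)/(4C−4)+0.615/C = 1.3046; K_s = 1+0.5/C = 1.0983
F_a = (F_max−F_min)/2 = 480 N; F_m = (F_max+F_min)/2 = 1490 N
τ_a = K_W·8F_aD/(πd³) = 1.3046 × 44.636 = 58.231 MPa
τ_m = K_s·8F_mD/(πd³) = 1.0983 × 138.56 = 152.18 MPa
Soderberg: 1/n_f = τ_a/S_se + τ_m/S_sy = 58.231/513 + 152.18/773 = 0.11351 + 0.19687 = 0.31038
n_f = 1/0.31038 = 3.222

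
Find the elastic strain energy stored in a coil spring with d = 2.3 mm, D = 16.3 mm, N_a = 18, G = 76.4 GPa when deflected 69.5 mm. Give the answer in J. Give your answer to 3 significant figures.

8.28 J

k = Gd⁴/(8D³N_a) = (76.4×10³)(2.3⁴)/(8·16.3³·18) = 3.4283 N/mm
U = ½kδ² = 0.5 × 3.4283 × 69.5² = 8279.8 N·mm = 8.2798 J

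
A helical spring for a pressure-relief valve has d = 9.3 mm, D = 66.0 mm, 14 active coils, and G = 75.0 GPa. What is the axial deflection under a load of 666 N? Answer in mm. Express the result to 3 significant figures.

38.2 mm

k = Gd⁴/(8D³N_a) = (75.0×10³)(9.3⁴)/(8·66.0³·14) = 17.424 N/mm
δ = F/k = 666 / 17.424 = 38.224 mm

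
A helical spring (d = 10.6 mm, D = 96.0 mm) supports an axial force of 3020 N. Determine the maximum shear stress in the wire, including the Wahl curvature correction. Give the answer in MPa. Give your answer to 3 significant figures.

Spring index C = D/d = 96.0/10.6 = 9.0566
K_W = (4C−1)/(4C−4) + 0.615/C = 35.226/32.226 + 0.0679 = 1.1610
τ₀ = 8FD/(πd³) = 8·3020·96.0/(π·10.6³) = 2.31936e+06/3741.7 = 619.87 MPa
τ_max = K·τ₀ = 1.1610 × 619.87 = 719.67 MPa

720 MPa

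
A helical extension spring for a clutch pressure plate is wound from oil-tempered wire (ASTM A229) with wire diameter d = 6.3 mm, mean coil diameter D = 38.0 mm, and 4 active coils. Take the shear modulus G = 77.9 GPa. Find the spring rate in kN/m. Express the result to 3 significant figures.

k = Gd⁴/(8D³N_a) = (77.9×10³ × 6.3⁴) / (8 × 38.0³ × 4)
  = 1.22716e+08 / 1.7559e+06 = 69.887 N/mm

69.9 kN/m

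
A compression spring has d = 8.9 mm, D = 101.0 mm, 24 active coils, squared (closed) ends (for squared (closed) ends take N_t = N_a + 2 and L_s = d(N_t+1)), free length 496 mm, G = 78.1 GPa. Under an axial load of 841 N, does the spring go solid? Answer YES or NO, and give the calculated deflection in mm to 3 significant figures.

YES, δ = 340 mm

k = Gd⁴/(8D³N_a) = (78.1×10³)(8.9⁴)/(8·101.0³·24) = 2.4771 N/mm
N_t = 26; L_s = 8.9·27 = 240.3 mm; δ_solid = L₀ − L_s = 496 − 240.3 = 255.7 mm
δ = F/k = 841/2.4771 = 339.51 mm
δ ≥ δ_solid → spring goes solid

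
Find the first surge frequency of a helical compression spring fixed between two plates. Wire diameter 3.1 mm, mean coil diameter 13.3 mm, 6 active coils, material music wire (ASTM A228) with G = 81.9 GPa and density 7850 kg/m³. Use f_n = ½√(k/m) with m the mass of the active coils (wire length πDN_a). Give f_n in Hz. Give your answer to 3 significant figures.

1060 Hz

k = Gd⁴/(8D³N_a) = (81.9×10³)(3.1⁴)/(8·13.3³·6) = 66.978 N/mm = 66978 N/m
Wire length L = πDN_a = π·13.3·6 = 250.7 mm
m = ρ·(πd²/4)·L = 7850 × 7.5477×10⁻⁶ m² × 0.2507 m = 0.014854 kg
f_n = ½√(k/m) = 0.5·√(66978/0.014854) = 0.5·√(4.5092e+06) = 1061.7 Hz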